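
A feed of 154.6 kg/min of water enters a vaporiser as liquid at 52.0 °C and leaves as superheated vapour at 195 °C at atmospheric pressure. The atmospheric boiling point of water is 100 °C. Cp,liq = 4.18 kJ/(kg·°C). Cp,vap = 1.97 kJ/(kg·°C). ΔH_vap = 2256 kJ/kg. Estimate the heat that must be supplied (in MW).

liquid 52.0→100 °C: 200.64 kJ/kg
vaporisation at 100 °C: 2256 kJ/kg
vapour 100→195 °C: 187.15 kJ/kg
Δh = 200.64 + 2256 + 187.15 = 2643.8 kJ/kg
Q = ṁ·Δh = 154.6 kg/min × 2643.8 kJ/kg = 408730 kJ/min
|Q| = 6812.2 kW = 6.8122 MW

Q = 6.81 MW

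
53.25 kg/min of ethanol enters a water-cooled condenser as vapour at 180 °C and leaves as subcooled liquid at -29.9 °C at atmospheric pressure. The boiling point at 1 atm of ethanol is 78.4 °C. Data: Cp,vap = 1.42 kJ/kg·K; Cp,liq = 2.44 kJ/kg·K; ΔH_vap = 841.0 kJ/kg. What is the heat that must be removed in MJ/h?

vapour 180→78.4 °C: -144.27 kJ/kg
condensation at 78.4 °C: -841 kJ/kg
liquid 78.4→-29.9 °C: -264.25 kJ/kg
Δh = -144.27 + -841 + -264.25 = -1249.5 kJ/kg
Q = ṁ·Δh = 53.25 kg/min × -1249.5 kJ/kg = -66537 kJ/min
|Q| = 1109 kW = 3992.2 MJ/h

Q_c = 3990 MJ/h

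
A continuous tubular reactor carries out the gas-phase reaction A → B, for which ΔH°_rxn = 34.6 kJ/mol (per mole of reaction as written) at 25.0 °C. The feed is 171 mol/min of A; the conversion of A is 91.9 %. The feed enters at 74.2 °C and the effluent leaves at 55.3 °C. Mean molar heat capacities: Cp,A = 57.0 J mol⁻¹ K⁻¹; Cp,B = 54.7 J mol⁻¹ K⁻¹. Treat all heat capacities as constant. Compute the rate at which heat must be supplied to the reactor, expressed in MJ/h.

Extent of reaction ξ = 0.919 × 171 = 157.15 mol/min
Reaction term: ξ·ΔH°_rxn = 157.15 × 34.6 = 5437.4 kJ/min
Sensible, feed 74.2→25 °C: -479.55 kJ/min
Outlet flows (mol/min): A 13.851, B 157.15
Sensible, products 25→55.3 °C: 284.38 kJ/min
Q = ΔH = 5242.2 kJ/min = 87.37 kW
Heat supplied = 314.53 MJ/h

Q_in = 315 MJ/h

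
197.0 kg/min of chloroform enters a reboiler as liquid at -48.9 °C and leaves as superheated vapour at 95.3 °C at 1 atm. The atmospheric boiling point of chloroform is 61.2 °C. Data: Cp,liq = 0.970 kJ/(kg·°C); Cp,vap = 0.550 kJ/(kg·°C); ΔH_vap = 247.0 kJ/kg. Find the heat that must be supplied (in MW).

liquid -48.9→61.2 °C: 106.8 kJ/kg
vaporisation at 61.2 °C: 247 kJ/kg
vapour 61.2→95.3 °C: 18.755 kJ/kg
Δh = 106.8 + 247 + 18.755 = 372.55 kJ/kg
Q = ṁ·Δh = 197.0 kg/min × 372.55 kJ/kg = 73393 kJ/min
|Q| = 1223.2 kW = 1.2232 MW

Q = 1.22 MW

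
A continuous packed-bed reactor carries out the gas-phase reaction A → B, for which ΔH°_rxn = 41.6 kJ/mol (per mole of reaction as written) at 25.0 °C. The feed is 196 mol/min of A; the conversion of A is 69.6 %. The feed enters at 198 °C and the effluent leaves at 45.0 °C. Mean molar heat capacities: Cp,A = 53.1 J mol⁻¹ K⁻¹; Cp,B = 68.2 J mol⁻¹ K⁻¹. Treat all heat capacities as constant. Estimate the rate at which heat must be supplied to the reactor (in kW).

Extent of reaction ξ = 0.696 × 196 = 136.42 mol/min
Reaction term: ξ·ΔH°_rxn = 136.42 × 41.6 = 5674.9 kJ/min
Sensible, feed 198→25 °C: -1800.5 kJ/min
Outlet flows (mol/min): A 59.584, B 136.42
Sensible, products 25→45.0 °C: 249.35 kJ/min
Q = ΔH = 4123.7 kJ/min = 68.729 kW
Heat supplied = 68.729 kW

Q_in = 68.7 kW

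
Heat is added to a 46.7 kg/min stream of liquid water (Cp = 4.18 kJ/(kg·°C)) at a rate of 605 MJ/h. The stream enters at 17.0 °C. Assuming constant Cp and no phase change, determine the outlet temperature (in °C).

Q = 605 MJ/h = 10083 kJ/min
ΔT = Q/(ṁ·Cp) = 10083/(46.7×4.18) = 51.655 K
T_out = 17.0 + 51.655 = 68.655 °C

T_out = 68.7 °C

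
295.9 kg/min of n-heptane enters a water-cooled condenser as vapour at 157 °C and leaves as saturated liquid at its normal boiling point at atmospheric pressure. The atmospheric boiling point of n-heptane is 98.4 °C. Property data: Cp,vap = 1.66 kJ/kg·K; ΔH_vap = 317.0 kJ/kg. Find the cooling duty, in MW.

Q_c = 2.04 MW

vapour 157→98.4 °C: -97.276 kJ/kg
condensation at 98.4 °C: -317 kJ/kg
Δh = -97.276 + -317 = -414.28 kJ/kg
Q = ṁ·Δh = 295.9 kg/min × -414.28 kJ/kg = -122580 kJ/min
|Q| = 2043.1 kW = 2.0431 MW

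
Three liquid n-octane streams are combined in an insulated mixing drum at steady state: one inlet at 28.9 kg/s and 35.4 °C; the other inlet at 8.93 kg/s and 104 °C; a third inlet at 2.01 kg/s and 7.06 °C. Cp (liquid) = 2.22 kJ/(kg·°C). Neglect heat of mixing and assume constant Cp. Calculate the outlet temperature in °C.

Energy balance with Q = 0: Σ ṁᵢCp,ᵢ(T_out − Tᵢ) = 0
Σ ṁᵢCp,ᵢTᵢ = 28.9×2.22×35.4 + 8.93×2.22×104 + 2.01×2.22×7.06 = 4364.5
Σ ṁᵢCp,ᵢ = 28.9×2.22 + 8.93×2.22 + 2.01×2.22 = 88.445
T_out = 4364.5 / 88.445 = 49.347 °C

T_out = 49.3 °C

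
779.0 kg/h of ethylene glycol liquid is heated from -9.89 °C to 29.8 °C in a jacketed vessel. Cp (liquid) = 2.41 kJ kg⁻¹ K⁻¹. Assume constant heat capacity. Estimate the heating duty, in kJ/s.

Q = ṁ·Cp·ΔT = 779.0 × 2.41 × (29.8 − -9.89) = 74514 kJ/h
Converting: 74514 / 3600 s = 20.698 kW

Q = 20.7 kJ/s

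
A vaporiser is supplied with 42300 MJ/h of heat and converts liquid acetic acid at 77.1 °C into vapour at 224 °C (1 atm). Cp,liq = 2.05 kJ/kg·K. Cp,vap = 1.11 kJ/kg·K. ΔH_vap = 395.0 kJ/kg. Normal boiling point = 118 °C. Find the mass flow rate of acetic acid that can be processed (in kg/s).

ṁ = 19.7 kg/s

Δh = 2.05×(118−77.1) + 395.0 + 1.11×(224−118) = 596.5 kJ/kg
Q = 42300 MJ/h = 11750 kJ/s = 11750 kJ/s
ṁ = Q/Δh = 11750 / 596.5 = 19.698 kg/s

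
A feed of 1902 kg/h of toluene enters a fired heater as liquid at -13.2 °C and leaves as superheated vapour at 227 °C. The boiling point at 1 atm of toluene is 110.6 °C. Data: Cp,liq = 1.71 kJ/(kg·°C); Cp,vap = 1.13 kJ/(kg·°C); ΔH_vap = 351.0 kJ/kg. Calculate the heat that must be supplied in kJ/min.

Q = 22000 kJ/min

liquid -13.2→110.6 °C: 211.7 kJ/kg
vaporisation at 110.6 °C: 351 kJ/kg
vapour 110.6→227 °C: 131.53 kJ/kg
Δh = 211.7 + 351 + 131.53 = 694.23 kJ/kg
Q = ṁ·Δh = 1902 kg/h × 694.23 kJ/kg = 1.3204e+06 kJ/h
|Q| = 366.78 kW = 22007 kJ/min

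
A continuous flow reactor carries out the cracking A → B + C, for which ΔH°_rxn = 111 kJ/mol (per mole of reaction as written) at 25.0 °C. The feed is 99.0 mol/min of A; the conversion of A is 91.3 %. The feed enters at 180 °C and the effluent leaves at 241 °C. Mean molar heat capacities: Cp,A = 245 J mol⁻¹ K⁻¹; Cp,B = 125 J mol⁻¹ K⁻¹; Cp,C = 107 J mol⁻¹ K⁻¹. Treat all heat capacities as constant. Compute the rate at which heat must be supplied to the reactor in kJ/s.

Extent of reaction ξ = 0.913 × 99.0 = 90.387 mol/min
Reaction term: ξ·ΔH°_rxn = 90.387 × 111 = 10033 kJ/min
Sensible, feed 180→25 °C: -3759.5 kJ/min
Outlet flows (mol/min): A 8.613, B 90.387, C 90.387
Sensible, products 25→241 °C: 4985.3 kJ/min
Q = ΔH = 11259 kJ/min = 187.65 kW
Heat supplied = 187.65 kJ/s

Q_in = 188 kJ/s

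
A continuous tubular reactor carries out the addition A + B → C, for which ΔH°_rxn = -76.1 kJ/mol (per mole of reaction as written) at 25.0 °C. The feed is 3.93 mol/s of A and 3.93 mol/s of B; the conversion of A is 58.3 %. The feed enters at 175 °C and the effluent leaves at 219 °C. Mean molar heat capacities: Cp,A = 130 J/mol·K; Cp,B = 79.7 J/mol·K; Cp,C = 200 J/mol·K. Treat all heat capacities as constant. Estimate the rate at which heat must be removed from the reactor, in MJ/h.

Q_out = 513 MJ/h

Extent of reaction ξ = 0.583 × 3.93 = 2.2912 mol/s
Reaction term: ξ·ΔH°_rxn = 2.2912 × -76.1 = -174.36 kJ/s
Sensible, feed 175→25 °C: -123.62 kJ/s
Outlet flows (mol/s): A 1.6388, B 1.6388, C 2.2912
Sensible, products 25→219 °C: 155.57 kJ/s
Q = ΔH = -142.41 kJ/s = -142.41 kW
Heat removed = 512.68 MJ/h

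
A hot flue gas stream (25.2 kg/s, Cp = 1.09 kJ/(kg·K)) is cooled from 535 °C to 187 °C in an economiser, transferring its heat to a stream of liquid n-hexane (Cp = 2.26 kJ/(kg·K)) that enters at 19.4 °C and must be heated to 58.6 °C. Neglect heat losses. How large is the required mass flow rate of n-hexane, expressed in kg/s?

Heat released by hot stream: Q = 25.2 × 1.09 × (535 − 187) = 9558.9 kJ/s
Energy balance on cold side (adiabatic exchanger): Q = ṁ_c·Cp_c·(T_c,out − T_c,in)
ṁ_c = 9558.9 / [2.26 × (58.6 − 19.4)] = 107.9 kg/s

ṁ_c = 108 kg/s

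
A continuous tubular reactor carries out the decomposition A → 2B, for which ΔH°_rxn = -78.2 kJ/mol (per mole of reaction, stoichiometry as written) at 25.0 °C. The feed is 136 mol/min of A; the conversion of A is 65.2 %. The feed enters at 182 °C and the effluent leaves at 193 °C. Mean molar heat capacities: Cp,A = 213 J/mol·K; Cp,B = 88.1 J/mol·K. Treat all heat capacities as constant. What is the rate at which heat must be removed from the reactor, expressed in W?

Extent of reaction ξ = 0.652 × 136 = 88.672 mol/min
Reaction term: ξ·ΔH°_rxn = 88.672 × -78.2 = -6934.2 kJ/min
Sensible, feed 182→25 °C: -4548 kJ/min
Outlet flows (mol/min): A 47.328, B 177.34
Sensible, products 25→193 °C: 4318.4 kJ/min
Q = ΔH = -7163.7 kJ/min = -119.4 kW
Heat removed = 119400 W

Q_out = 119000 W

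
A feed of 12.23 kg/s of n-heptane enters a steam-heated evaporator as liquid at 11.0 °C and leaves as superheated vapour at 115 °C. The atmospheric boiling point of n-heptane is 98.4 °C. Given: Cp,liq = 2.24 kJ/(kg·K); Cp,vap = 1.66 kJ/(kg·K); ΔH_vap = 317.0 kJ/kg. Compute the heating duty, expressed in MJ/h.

liquid 11.0→98.4 °C: 195.78 kJ/kg
vaporisation at 98.4 °C: 317 kJ/kg
vapour 98.4→115 °C: 27.556 kJ/kg
Δh = 195.78 + 317 + 27.556 = 540.33 kJ/kg
Q = ṁ·Δh = 12.23 kg/s × 540.33 kJ/kg = 6608.3 kJ/s
|Q| = 6608.3 kW = 23790 MJ/h

Q = 23800 MJ/h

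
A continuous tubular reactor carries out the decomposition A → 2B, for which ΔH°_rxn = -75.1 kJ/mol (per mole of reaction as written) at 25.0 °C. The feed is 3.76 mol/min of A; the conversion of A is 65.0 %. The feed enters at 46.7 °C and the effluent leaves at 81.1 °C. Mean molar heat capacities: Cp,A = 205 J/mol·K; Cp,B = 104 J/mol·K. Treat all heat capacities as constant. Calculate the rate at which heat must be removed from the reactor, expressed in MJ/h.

Extent of reaction ξ = 0.650 × 3.76 = 2.444 mol/min
Reaction term: ξ·ΔH°_rxn = 2.444 × -75.1 = -183.54 kJ/min
Sensible, feed 46.7→25 °C: -16.726 kJ/min
Outlet flows (mol/min): A 1.316, B 4.888
Sensible, products 25→81.1 °C: 43.653 kJ/min
Q = ΔH = -156.62 kJ/min = -2.6103 kW
Heat removed = 9.3971 MJ/h

Q_out = 9.40 MJ/h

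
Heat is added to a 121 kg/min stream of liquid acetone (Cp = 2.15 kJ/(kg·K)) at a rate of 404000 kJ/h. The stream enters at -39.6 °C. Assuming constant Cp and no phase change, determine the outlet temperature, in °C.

Q = 404000 kJ/h = 6733.3 kJ/min
ΔT = Q/(ṁ·Cp) = 6733.3/(121×2.15) = 25.883 K
T_out = -39.6 + 25.883 = -13.717 °C

T_out = -13.7 °C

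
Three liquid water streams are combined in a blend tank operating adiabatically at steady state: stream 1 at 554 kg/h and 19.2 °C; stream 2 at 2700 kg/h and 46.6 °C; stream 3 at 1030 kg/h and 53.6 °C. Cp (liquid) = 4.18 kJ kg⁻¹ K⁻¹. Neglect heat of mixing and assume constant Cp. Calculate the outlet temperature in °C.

T_out = 44.7 °C

No heat crosses the boundary, so H_out = H_in.
Σ ṁᵢCp,ᵢTᵢ = 554×4.18×19.2 + 2700×4.18×46.6 + 1030×4.18×53.6 = 801160
Σ ṁᵢCp,ᵢ = 554×4.18 + 2700×4.18 + 1030×4.18 = 17907
T_out = 801160 / 17907 = 44.74 °C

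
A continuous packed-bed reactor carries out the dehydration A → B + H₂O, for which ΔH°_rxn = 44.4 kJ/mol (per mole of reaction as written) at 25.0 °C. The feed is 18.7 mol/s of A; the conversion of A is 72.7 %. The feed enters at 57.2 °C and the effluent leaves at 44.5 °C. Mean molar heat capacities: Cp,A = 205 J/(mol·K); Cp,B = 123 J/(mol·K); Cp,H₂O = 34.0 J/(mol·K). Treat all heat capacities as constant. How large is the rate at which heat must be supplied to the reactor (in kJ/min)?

Extent of reaction ξ = 0.727 × 18.7 = 13.595 mol/s
Reaction term: ξ·ΔH°_rxn = 13.595 × 44.4 = 603.61 kJ/s
Sensible, feed 57.2→25 °C: -123.44 kJ/s
Outlet flows (mol/s): A 5.1051, B 13.595, H₂O 13.595
Sensible, products 25→44.5 °C: 62.028 kJ/s
Q = ΔH = 542.2 kJ/s = 542.2 kW
Heat supplied = 32532 kJ/min

Q_in = 32500 kJ/min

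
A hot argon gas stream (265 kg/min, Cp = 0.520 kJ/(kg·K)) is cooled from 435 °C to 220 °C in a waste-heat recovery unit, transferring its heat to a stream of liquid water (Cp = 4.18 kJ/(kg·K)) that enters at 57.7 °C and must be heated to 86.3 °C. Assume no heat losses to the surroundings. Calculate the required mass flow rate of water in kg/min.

Heat released by hot stream: Q = 265 × 0.520 × (435 − 220) = 29627 kJ/min
Energy balance on cold side (adiabatic exchanger): Q = ṁ_c·Cp_c·(T_c,out − T_c,in)
ṁ_c = 29627 / [4.18 × (86.3 − 57.7)] = 247.83 kg/min

ṁ_c = 248 kg/min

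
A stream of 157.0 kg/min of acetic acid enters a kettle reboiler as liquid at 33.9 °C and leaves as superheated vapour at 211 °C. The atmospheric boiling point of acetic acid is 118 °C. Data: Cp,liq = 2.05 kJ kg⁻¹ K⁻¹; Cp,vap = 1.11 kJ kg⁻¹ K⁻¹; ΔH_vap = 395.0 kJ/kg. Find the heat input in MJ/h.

Q = 6320 MJ/h

liquid 33.9→118 °C: 172.4 kJ/kg
vaporisation at 118 °C: 395 kJ/kg
vapour 118→211 °C: 103.23 kJ/kg
Δh = 172.4 + 395 + 103.23 = 670.63 kJ/kg
Q = ṁ·Δh = 157.0 kg/min × 670.63 kJ/kg = 105290 kJ/min
|Q| = 1754.8 kW = 6317.4 MJ/h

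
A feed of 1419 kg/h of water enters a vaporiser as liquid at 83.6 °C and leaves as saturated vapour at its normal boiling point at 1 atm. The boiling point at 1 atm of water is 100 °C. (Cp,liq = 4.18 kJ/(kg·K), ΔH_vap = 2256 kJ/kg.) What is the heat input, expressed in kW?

liquid 83.6→100 °C: 68.552 kJ/kg
vaporisation at 100 °C: 2256 kJ/kg
Δh = 68.552 + 2256 = 2324.6 kJ/kg
Q = ṁ·Δh = 1419 kg/h × 2324.6 kJ/kg = 3.2985e+06 kJ/h
|Q| = 916.26 kW

Q = 916 kW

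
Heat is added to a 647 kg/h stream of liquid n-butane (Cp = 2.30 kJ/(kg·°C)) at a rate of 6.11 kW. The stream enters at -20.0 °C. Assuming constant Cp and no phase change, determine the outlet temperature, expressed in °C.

T_out = -5.22 °C

Q = 6.11 kW = 21996 kJ/h
ΔT = Q/(ṁ·Cp) = 21996/(647×2.30) = 14.781 K
T_out = -20.0 + 14.781 = -5.2187 °C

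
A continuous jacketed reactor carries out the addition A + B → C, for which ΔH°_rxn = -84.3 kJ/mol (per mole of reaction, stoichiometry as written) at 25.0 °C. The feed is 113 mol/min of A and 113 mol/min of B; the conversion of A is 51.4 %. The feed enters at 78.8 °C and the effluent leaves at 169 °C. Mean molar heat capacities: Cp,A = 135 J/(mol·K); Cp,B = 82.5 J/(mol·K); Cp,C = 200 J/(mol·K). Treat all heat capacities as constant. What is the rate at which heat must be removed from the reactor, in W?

Q_out = 47100 W

Extent of reaction ξ = 0.514 × 113 = 58.082 mol/min
Reaction term: ξ·ΔH°_rxn = 58.082 × -84.3 = -4896.3 kJ/min
Sensible, feed 78.8→25 °C: -1322.3 kJ/min
Outlet flows (mol/min): A 54.918, B 54.918, C 58.082
Sensible, products 25→169 °C: 3392.8 kJ/min
Q = ΔH = -2825.8 kJ/min = -47.096 kW
Heat removed = 47096 W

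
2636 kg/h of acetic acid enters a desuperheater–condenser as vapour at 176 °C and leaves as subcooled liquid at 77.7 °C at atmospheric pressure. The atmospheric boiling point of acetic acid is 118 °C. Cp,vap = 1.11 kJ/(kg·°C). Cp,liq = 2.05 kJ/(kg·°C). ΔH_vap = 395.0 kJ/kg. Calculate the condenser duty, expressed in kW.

vapour 176→118 °C: -64.38 kJ/kg
condensation at 118 °C: -395 kJ/kg
liquid 118→77.7 °C: -82.615 kJ/kg
Δh = -64.38 + -395 + -82.615 = -542 kJ/kg
Q = ṁ·Δh = 2636 kg/h × -542 kJ/kg = -1.4287e+06 kJ/h
|Q| = 396.86 kW

Q_c = 397 kW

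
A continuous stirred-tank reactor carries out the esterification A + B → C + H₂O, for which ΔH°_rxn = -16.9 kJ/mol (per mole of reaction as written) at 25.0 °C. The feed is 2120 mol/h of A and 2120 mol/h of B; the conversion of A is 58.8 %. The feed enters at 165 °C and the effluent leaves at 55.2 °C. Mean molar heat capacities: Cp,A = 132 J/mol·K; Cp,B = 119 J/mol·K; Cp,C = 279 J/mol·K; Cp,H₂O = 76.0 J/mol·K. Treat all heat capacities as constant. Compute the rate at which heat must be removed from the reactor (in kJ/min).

Q_out = 1260 kJ/min

Extent of reaction ξ = 0.588 × 2120 = 1246.6 mol/h
Reaction term: ξ·ΔH°_rxn = 1246.6 × -16.9 = -21067 kJ/h
Sensible, feed 165→25 °C: -74497 kJ/h
Outlet flows (mol/h): A 873.44, B 873.44, C 1246.6, H₂O 1246.6
Sensible, products 25→55.2 °C: 19985 kJ/h
Q = ΔH = -75578 kJ/h = -20.994 kW
Heat removed = 1259.6 kJ/min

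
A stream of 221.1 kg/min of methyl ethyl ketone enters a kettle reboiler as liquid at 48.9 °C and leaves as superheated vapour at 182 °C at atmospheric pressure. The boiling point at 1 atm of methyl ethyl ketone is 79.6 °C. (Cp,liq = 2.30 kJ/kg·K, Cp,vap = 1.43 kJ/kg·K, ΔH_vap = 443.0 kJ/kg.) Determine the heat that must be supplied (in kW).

liquid 48.9→79.6 °C: 70.61 kJ/kg
vaporisation at 79.6 °C: 443 kJ/kg
vapour 79.6→182 °C: 146.43 kJ/kg
Δh = 70.61 + 443 + 146.43 = 660.04 kJ/kg
Q = ṁ·Δh = 221.1 kg/min × 660.04 kJ/kg = 145940 kJ/min
|Q| = 2432.3 kW

Q = 2430 kW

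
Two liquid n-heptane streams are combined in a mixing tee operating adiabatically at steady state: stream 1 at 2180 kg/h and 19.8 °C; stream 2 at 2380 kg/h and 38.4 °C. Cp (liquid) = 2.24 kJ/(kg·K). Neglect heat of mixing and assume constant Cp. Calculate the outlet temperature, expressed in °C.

T_out = 29.5 °C

No heat crosses the boundary, so H_out = H_in.
Σ ṁᵢCp,ᵢTᵢ = 2180×2.24×19.8 + 2380×2.24×38.4 = 301410
Σ ṁᵢCp,ᵢ = 2180×2.24 + 2380×2.24 = 10214
T_out = 301410 / 10214 = 29.508 °C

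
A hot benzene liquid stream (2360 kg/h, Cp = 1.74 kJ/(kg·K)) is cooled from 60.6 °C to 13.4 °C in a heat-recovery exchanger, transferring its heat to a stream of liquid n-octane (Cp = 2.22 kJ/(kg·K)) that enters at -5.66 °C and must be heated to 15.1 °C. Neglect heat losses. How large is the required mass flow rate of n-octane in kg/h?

Heat released by hot stream: Q = 2360 × 1.74 × (60.6 − 13.4) = 193820 kJ/h
Energy balance on cold side (adiabatic exchanger): Q = ṁ_c·Cp_c·(T_c,out − T_c,in)
ṁ_c = 193820 / [2.22 × (15.1 − -5.66)] = 4205.6 kg/h

ṁ_c = 4210 kg/h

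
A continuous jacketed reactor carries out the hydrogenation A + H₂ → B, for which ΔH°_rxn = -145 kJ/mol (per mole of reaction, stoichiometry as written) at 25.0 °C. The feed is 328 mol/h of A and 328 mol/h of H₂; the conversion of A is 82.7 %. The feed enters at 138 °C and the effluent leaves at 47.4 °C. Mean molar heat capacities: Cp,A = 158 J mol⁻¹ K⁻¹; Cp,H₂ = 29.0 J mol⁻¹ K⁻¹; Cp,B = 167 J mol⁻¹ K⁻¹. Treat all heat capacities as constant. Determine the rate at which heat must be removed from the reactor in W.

Extent of reaction ξ = 0.827 × 328 = 271.26 mol/h
Reaction term: ξ·ΔH°_rxn = 271.26 × -145 = -39332 kJ/h
Sensible, feed 138→25 °C: -6931 kJ/h
Outlet flows (mol/h): A 56.744, H₂ 56.744, B 271.26
Sensible, products 25→47.4 °C: 1252.4 kJ/h
Q = ΔH = -45011 kJ/h = -12.503 kW
Heat removed = 12503 W

Q_out = 12500 W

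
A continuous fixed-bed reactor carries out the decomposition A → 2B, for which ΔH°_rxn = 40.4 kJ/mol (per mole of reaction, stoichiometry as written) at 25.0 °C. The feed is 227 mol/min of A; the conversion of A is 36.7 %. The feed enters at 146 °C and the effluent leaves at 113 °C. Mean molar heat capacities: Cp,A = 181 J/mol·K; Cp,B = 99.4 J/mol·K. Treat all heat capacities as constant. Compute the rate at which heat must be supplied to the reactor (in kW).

Q_in = 35.7 kW

Extent of reaction ξ = 0.367 × 227 = 83.309 mol/min
Reaction term: ξ·ΔH°_rxn = 83.309 × 40.4 = 3365.7 kJ/min
Sensible, feed 146→25 °C: -4971.5 kJ/min
Outlet flows (mol/min): A 143.69, B 166.62
Sensible, products 25→113 °C: 3746.2 kJ/min
Q = ΔH = 2140.3 kJ/min = 35.672 kW
Heat supplied = 35.672 kW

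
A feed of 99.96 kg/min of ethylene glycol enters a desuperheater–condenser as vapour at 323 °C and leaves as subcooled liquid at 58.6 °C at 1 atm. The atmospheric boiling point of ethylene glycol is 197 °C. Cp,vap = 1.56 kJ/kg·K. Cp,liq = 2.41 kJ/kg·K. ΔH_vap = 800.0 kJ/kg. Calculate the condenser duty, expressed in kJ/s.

vapour 323→197 °C: -196.56 kJ/kg
condensation at 197 °C: -800 kJ/kg
liquid 197→58.6 °C: -333.54 kJ/kg
Δh = -196.56 + -800 + -333.54 = -1330.1 kJ/kg
Q = ṁ·Δh = 99.96 kg/min × -1330.1 kJ/kg = -132960 kJ/min
|Q| = 2216 kW

Q_c = 2220 kJ/s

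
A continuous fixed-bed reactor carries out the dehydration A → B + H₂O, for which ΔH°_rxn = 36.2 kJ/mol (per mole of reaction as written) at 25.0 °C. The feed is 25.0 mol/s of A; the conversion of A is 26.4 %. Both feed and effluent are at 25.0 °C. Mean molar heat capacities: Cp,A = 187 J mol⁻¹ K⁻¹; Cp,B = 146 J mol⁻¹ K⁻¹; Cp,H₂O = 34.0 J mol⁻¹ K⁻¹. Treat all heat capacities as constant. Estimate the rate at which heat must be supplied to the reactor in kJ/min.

Extent of reaction ξ = 0.264 × 25.0 = 6.6 mol/s
Reaction term: ξ·ΔH°_rxn = 6.6 × 36.2 = 238.92 kJ/s
Q = ΔH = 238.92 kJ/s = 238.92 kW
Heat supplied = 14335 kJ/min

Q_in = 14300 kJ/min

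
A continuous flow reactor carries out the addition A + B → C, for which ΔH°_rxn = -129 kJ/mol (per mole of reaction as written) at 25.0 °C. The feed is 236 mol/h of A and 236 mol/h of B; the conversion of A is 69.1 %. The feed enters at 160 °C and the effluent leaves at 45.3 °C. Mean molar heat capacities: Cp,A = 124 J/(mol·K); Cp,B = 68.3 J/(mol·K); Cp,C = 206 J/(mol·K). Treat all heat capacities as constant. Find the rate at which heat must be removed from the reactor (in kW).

Q_out = 7.28 kW

Extent of reaction ξ = 0.691 × 236 = 163.08 mol/h
Reaction term: ξ·ΔH°_rxn = 163.08 × -129 = -21037 kJ/h
Sensible, feed 160→25 °C: -6126.7 kJ/h
Outlet flows (mol/h): A 72.924, B 72.924, C 163.08
Sensible, products 25→45.3 °C: 966.62 kJ/h
Q = ΔH = -26197 kJ/h = -7.2769 kW
Heat removed = 7.2769 kW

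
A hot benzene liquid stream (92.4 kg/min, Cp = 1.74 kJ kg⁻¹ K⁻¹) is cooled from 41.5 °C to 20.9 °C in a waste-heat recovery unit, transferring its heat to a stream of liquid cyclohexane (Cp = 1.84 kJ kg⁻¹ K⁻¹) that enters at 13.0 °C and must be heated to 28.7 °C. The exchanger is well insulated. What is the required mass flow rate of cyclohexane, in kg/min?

Heat released by hot stream: Q = 92.4 × 1.74 × (41.5 − 20.9) = 3312 kJ/min
Energy balance on cold side (adiabatic exchanger): Q = ṁ_c·Cp_c·(T_c,out − T_c,in)
ṁ_c = 3312 / [1.84 × (28.7 − 13.0)] = 114.65 kg/min

ṁ_c = 115 kg/min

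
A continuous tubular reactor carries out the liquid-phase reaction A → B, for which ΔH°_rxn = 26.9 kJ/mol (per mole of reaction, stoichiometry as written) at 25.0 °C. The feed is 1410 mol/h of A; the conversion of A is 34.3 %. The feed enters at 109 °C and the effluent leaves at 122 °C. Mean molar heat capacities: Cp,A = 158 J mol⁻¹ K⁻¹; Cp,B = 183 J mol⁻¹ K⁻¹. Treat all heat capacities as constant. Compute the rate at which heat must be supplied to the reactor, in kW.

Q_in = 4.74 kW

Extent of reaction ξ = 0.343 × 1410 = 483.63 mol/h
Reaction term: ξ·ΔH°_rxn = 483.63 × 26.9 = 13010 kJ/h
Sensible, feed 109→25 °C: -18714 kJ/h
Outlet flows (mol/h): A 926.37, B 483.63
Sensible, products 25→122 °C: 22782 kJ/h
Q = ΔH = 17079 kJ/h = 4.7441 kW
Heat supplied = 4.7441 kW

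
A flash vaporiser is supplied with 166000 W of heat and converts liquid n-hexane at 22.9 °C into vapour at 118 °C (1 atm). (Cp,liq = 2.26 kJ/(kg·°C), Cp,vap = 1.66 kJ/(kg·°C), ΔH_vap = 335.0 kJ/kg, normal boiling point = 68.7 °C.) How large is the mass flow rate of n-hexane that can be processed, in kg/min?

Δh = 2.26×(68.7−22.9) + 335.0 + 1.66×(118−68.7) = 520.35 kJ/kg
Q = 166000 W = 166 kJ/s = 9960 kJ/min
ṁ = Q/Δh = 9960 / 520.35 = 19.141 kg/min

ṁ = 19.1 kg/min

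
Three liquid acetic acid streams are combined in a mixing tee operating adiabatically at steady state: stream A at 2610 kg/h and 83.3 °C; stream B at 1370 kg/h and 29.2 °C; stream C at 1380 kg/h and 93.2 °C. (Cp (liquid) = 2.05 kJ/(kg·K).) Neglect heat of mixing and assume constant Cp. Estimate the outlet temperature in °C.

T_out = 72.0 °C

Adiabatic, steady state ⇒ Σ ṁᵢCp,ᵢ(T_out − Tᵢ) = 0
Σ ṁᵢCp,ᵢTᵢ = 2610×2.05×83.3 + 1370×2.05×29.2 + 1380×2.05×93.2 = 791370
Σ ṁᵢCp,ᵢ = 2610×2.05 + 1370×2.05 + 1380×2.05 = 10988
T_out = 791370 / 10988 = 72.021 °C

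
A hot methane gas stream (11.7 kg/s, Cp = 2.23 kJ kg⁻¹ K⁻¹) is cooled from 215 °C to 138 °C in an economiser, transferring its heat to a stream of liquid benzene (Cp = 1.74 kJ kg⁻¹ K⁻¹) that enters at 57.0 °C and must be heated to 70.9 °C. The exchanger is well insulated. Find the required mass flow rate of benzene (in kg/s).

ṁ_c = 83.1 kg/s

Heat released by hot stream: Q = 11.7 × 2.23 × (215 − 138) = 2009 kJ/s
Energy balance on cold side (adiabatic exchanger): Q = ṁ_c·Cp_c·(T_c,out − T_c,in)
ṁ_c = 2009 / [1.74 × (70.9 − 57.0)] = 83.065 kg/s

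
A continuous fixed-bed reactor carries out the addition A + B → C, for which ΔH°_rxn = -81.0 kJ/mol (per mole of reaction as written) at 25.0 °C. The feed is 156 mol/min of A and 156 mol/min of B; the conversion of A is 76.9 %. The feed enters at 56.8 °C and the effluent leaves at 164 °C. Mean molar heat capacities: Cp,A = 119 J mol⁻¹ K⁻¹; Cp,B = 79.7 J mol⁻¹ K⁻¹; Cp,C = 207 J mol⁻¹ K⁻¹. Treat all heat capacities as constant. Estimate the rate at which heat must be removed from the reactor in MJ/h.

Q_out = 375 MJ/h

Extent of reaction ξ = 0.769 × 156 = 119.96 mol/min
Reaction term: ξ·ΔH°_rxn = 119.96 × -81.0 = -9717.1 kJ/min
Sensible, feed 56.8→25 °C: -985.71 kJ/min
Outlet flows (mol/min): A 36.036, B 36.036, C 119.96
Sensible, products 25→164 °C: 4447 kJ/min
Q = ΔH = -6255.8 kJ/min = -104.26 kW
Heat removed = 375.35 MJ/h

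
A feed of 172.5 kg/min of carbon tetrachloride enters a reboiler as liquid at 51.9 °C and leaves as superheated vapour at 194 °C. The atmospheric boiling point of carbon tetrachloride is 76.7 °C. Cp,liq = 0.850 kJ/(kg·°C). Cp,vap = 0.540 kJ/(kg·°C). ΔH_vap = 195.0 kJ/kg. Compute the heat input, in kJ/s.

liquid 51.9→76.7 °C: 21.08 kJ/kg
vaporisation at 76.7 °C: 195 kJ/kg
vapour 76.7→194 °C: 63.342 kJ/kg
Δh = 21.08 + 195 + 63.342 = 279.42 kJ/kg
Q = ṁ·Δh = 172.5 kg/min × 279.42 kJ/kg = 48200 kJ/min
|Q| = 803.34 kW

Q = 803 kJ/s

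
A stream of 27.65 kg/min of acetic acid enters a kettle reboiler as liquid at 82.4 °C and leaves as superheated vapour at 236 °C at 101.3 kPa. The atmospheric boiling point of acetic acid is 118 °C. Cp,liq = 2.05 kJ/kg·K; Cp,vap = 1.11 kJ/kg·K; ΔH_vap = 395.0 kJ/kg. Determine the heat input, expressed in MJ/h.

liquid 82.4→118 °C: 72.98 kJ/kg
vaporisation at 118 °C: 395 kJ/kg
vapour 118→236 °C: 130.98 kJ/kg
Δh = 72.98 + 395 + 130.98 = 598.96 kJ/kg
Q = ṁ·Δh = 27.65 kg/min × 598.96 kJ/kg = 16561 kJ/min
|Q| = 276.02 kW = 993.67 MJ/h

Q = 994 MJ/h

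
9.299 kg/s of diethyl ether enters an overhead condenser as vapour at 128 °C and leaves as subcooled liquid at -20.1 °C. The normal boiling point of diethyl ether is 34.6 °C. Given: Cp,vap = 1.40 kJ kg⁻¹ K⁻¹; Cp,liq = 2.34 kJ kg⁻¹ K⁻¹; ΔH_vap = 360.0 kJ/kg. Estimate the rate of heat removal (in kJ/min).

vapour 128→34.6 °C: -130.76 kJ/kg
condensation at 34.6 °C: -360 kJ/kg
liquid 34.6→-20.1 °C: -128 kJ/kg
Δh = -130.76 + -360 + -128 = -618.76 kJ/kg
Q = ṁ·Δh = 9.299 kg/s × -618.76 kJ/kg = -5753.8 kJ/s
|Q| = 5753.8 kW = 345230 kJ/min

Q_c = 345000 kJ/min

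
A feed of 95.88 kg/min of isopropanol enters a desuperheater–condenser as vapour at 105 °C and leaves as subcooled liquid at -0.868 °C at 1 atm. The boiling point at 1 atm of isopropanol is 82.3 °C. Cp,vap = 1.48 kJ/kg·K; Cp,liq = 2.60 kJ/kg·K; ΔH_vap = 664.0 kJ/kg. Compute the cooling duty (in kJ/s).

vapour 105→82.3 °C: -33.596 kJ/kg
condensation at 82.3 °C: -664 kJ/kg
liquid 82.3→-0.868 °C: -216.24 kJ/kg
Δh = -33.596 + -664 + -216.24 = -913.83 kJ/kg
Q = ṁ·Δh = 95.88 kg/min × -913.83 kJ/kg = -87618 kJ/min
|Q| = 1460.3 kW

Q_c = 1460 kJ/s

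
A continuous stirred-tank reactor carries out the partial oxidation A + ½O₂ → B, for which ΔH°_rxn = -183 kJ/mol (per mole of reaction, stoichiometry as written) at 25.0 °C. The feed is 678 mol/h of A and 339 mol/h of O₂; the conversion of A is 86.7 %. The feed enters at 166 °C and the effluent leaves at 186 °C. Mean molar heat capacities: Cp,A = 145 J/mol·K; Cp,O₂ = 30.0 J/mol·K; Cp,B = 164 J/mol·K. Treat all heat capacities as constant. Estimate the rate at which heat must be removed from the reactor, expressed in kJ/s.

Extent of reaction ξ = 0.867 × 678 = 587.83 mol/h
Reaction term: ξ·ΔH°_rxn = 587.83 × -183 = -107570 kJ/h
Sensible, feed 166→25 °C: -15296 kJ/h
Outlet flows (mol/h): A 90.174, O₂ 45.087, B 587.83
Sensible, products 25→186 °C: 17844 kJ/h
Q = ΔH = -105020 kJ/h = -29.173 kW
Heat removed = 29.173 kJ/s

Q_out = 29.2 kJ/s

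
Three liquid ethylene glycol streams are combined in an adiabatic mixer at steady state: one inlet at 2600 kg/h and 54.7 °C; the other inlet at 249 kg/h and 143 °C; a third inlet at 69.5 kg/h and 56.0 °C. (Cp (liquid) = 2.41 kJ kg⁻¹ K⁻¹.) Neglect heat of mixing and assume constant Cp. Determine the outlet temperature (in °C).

T_out = 62.3 °C

No heat crosses the boundary, so H_out = H_in.
T_out = Σ ṁᵢCp,ᵢTᵢ / Σ ṁᵢCp,ᵢ
      = 437940 / 7033.6 = 62.265 °C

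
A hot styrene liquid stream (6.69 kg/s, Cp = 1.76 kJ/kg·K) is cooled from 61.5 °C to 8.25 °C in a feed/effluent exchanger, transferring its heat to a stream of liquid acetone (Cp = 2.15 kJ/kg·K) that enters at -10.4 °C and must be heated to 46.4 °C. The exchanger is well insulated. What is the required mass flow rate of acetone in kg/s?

ṁ_c = 5.13 kg/s

Heat released by hot stream: Q = 6.69 × 1.76 × (61.5 − 8.25) = 626.99 kJ/s
Energy balance on cold side (adiabatic exchanger): Q = ṁ_c·Cp_c·(T_c,out − T_c,in)
ṁ_c = 626.99 / [2.15 × (46.4 − -10.4)] = 5.1342 kg/s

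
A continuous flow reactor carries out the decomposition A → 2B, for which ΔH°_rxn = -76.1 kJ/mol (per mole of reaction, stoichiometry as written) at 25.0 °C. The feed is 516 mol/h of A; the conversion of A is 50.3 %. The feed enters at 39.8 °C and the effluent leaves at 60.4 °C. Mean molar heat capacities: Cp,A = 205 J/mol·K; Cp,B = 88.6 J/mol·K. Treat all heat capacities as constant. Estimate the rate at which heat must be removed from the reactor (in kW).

Extent of reaction ξ = 0.503 × 516 = 259.55 mol/h
Reaction term: ξ·ΔH°_rxn = 259.55 × -76.1 = -19752 kJ/h
Sensible, feed 39.8→25 °C: -1565.5 kJ/h
Outlet flows (mol/h): A 256.45, B 519.1
Sensible, products 25→60.4 °C: 3489.2 kJ/h
Q = ΔH = -17828 kJ/h = -4.9522 kW
Heat removed = 4.9522 kW

Q_out = 4.95 kW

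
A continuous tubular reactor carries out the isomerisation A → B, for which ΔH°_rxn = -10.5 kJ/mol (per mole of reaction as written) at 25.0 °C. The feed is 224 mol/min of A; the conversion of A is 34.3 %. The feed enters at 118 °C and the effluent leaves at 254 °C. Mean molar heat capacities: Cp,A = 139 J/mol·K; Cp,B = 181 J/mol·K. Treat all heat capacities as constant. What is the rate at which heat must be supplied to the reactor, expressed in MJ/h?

Extent of reaction ξ = 0.343 × 224 = 76.832 mol/min
Reaction term: ξ·ΔH°_rxn = 76.832 × -10.5 = -806.74 kJ/min
Sensible, feed 118→25 °C: -2895.6 kJ/min
Outlet flows (mol/min): A 147.17, B 76.832
Sensible, products 25→254 °C: 7869.1 kJ/min
Q = ΔH = 4166.7 kJ/min = 69.446 kW
Heat supplied = 250 MJ/h

Q_in = 250 MJ/h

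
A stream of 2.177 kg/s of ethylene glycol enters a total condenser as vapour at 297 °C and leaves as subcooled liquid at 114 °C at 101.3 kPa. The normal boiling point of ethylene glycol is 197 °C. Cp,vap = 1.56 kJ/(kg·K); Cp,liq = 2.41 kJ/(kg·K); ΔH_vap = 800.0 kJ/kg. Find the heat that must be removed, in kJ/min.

vapour 297→197 °C: -156 kJ/kg
condensation at 197 °C: -800 kJ/kg
liquid 197→114 °C: -200.03 kJ/kg
Δh = -156 + -800 + -200.03 = -1156 kJ/kg
Q = ṁ·Δh = 2.177 kg/s × -1156 kJ/kg = -2516.7 kJ/s
|Q| = 2516.7 kW = 151000 kJ/min

Q_c = 151000 kJ/min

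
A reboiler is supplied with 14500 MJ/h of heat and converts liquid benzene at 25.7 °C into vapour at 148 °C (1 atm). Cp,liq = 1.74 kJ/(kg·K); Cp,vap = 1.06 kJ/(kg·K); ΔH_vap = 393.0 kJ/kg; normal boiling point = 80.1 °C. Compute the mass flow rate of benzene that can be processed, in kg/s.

Δh = 1.74×(80.1−25.7) + 393.0 + 1.06×(148−80.1) = 559.63 kJ/kg
Q = 14500 MJ/h = 4027.8 kJ/s = 4027.8 kJ/s
ṁ = Q/Δh = 4027.8 / 559.63 = 7.1972 kg/s

ṁ = 7.20 kg/s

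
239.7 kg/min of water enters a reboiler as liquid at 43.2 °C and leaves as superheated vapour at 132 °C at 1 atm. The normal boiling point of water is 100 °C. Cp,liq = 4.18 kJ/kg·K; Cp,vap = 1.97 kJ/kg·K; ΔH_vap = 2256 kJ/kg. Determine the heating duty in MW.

liquid 43.2→100 °C: 237.42 kJ/kg
vaporisation at 100 °C: 2256 kJ/kg
vapour 100→132 °C: 63.04 kJ/kg
Δh = 237.42 + 2256 + 63.04 = 2556.5 kJ/kg
Q = ṁ·Δh = 239.7 kg/min × 2556.5 kJ/kg = 612780 kJ/min
|Q| = 10213 kW = 10.213 MW

Q = 10.2 MW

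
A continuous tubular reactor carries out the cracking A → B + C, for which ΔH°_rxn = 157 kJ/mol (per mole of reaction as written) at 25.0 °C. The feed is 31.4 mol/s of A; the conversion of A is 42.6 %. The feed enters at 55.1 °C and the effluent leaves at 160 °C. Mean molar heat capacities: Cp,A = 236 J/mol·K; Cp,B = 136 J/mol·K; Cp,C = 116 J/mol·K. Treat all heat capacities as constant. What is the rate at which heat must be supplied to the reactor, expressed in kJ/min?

Q_in = 174000 kJ/min

Extent of reaction ξ = 0.426 × 31.4 = 13.376 mol/s
Reaction term: ξ·ΔH°_rxn = 13.376 × 157 = 2100.1 kJ/s
Sensible, feed 55.1→25 °C: -223.05 kJ/s
Outlet flows (mol/s): A 18.024, B 13.376, C 13.376
Sensible, products 25→160 °C: 1029.3 kJ/s
Q = ΔH = 2906.3 kJ/s = 2906.3 kW
Heat supplied = 174380 kJ/min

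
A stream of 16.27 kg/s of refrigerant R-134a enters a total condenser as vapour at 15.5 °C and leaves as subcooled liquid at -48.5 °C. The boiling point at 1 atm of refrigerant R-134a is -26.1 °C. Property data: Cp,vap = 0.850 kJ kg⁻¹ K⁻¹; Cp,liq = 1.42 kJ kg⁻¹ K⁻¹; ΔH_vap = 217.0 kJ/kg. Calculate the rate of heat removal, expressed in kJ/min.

Q_c = 277000 kJ/min

vapour 15.5→-26.1 °C: -35.36 kJ/kg
condensation at -26.1 °C: -217 kJ/kg
liquid -26.1→-48.5 °C: -31.808 kJ/kg
Δh = -35.36 + -217 + -31.808 = -284.17 kJ/kg
Q = ṁ·Δh = 16.27 kg/s × -284.17 kJ/kg = -4623.4 kJ/s
|Q| = 4623.4 kW = 277400 kJ/min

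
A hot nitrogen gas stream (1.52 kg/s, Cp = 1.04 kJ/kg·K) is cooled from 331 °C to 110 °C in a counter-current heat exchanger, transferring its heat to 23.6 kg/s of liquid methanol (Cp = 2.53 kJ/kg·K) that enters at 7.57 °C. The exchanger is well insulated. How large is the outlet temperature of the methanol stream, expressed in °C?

Heat released by hot stream: Q = 1.52 × 1.04 × (331 − 110) = 349.36 kJ/s
Energy balance on cold side (adiabatic exchanger): Q = ṁ_c·Cp_c·(T_c,out − T_c,in)
T_c,out = 7.57 + 349.36/(23.6 × 2.53) = 13.421 °C

T_c,out = 13.4 °C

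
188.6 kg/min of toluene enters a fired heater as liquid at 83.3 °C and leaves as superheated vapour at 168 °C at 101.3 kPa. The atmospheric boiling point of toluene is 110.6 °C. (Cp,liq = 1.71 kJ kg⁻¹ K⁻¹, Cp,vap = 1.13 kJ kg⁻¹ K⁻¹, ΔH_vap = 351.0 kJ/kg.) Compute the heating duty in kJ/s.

Q = 1450 kJ/s

liquid 83.3→110.6 °C: 46.683 kJ/kg
vaporisation at 110.6 °C: 351 kJ/kg
vapour 110.6→168 °C: 64.862 kJ/kg
Δh = 46.683 + 351 + 64.862 = 462.54 kJ/kg
Q = ṁ·Δh = 188.6 kg/min × 462.54 kJ/kg = 87236 kJ/min
|Q| = 1453.9 kW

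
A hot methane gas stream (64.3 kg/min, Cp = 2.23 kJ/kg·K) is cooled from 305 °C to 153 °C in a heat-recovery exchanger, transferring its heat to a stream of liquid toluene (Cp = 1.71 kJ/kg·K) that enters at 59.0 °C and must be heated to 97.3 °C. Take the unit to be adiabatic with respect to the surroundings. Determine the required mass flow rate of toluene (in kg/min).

ṁ_c = 333 kg/min

Heat released by hot stream: Q = 64.3 × 2.23 × (305 − 153) = 21795 kJ/min
Energy balance on cold side (adiabatic exchanger): Q = ṁ_c·Cp_c·(T_c,out − T_c,in)
ṁ_c = 21795 / [1.71 × (97.3 − 59.0)] = 332.79 kg/min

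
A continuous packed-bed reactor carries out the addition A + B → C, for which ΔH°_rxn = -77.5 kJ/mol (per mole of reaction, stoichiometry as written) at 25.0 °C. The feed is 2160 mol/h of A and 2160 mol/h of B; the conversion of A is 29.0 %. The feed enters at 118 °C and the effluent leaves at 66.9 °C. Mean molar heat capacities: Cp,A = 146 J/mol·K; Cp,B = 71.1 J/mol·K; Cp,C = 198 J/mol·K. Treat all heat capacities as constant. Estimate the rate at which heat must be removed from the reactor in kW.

Extent of reaction ξ = 0.290 × 2160 = 626.4 mol/h
Reaction term: ξ·ΔH°_rxn = 626.4 × -77.5 = -48546 kJ/h
Sensible, feed 118→25 °C: -43611 kJ/h
Outlet flows (mol/h): A 1533.6, B 1533.6, C 626.4
Sensible, products 25→66.9 °C: 19147 kJ/h
Q = ΔH = -73010 kJ/h = -20.281 kW
Heat removed = 20.281 kW

Q_out = 20.3 kW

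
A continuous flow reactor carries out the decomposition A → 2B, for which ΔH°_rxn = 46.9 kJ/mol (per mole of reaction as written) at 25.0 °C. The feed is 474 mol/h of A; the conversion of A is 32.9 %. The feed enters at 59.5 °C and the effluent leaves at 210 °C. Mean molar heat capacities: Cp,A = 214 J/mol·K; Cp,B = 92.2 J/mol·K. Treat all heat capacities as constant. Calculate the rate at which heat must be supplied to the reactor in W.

Q_in = 6040 W

Extent of reaction ξ = 0.329 × 474 = 155.95 mol/h
Reaction term: ξ·ΔH°_rxn = 155.95 × 46.9 = 7313.9 kJ/h
Sensible, feed 59.5→25 °C: -3499.5 kJ/h
Outlet flows (mol/h): A 318.05, B 311.89
Sensible, products 25→210 °C: 17912 kJ/h
Q = ΔH = 21726 kJ/h = 6.035 kW
Heat supplied = 6035 W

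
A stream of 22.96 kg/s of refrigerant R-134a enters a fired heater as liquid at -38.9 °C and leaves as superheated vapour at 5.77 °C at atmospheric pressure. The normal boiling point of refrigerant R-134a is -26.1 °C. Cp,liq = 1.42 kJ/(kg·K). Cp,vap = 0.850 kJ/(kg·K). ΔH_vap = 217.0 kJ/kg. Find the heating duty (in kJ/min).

Q = 361000 kJ/min

liquid -38.9→-26.1 °C: 18.176 kJ/kg
vaporisation at -26.1 °C: 217 kJ/kg
vapour -26.1→5.77 °C: 27.09 kJ/kg
Δh = 18.176 + 217 + 27.09 = 262.27 kJ/kg
Q = ṁ·Δh = 22.96 kg/s × 262.27 kJ/kg = 6021.6 kJ/s
|Q| = 6021.6 kW = 361300 kJ/min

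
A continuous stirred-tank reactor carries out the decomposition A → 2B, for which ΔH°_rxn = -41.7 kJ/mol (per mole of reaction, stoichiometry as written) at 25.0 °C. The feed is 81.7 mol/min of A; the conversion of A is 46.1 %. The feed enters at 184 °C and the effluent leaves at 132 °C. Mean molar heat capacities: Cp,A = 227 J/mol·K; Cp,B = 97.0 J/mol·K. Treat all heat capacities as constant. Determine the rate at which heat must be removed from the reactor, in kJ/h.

Extent of reaction ξ = 0.461 × 81.7 = 37.664 mol/min
Reaction term: ξ·ΔH°_rxn = 37.664 × -41.7 = -1570.6 kJ/min
Sensible, feed 184→25 °C: -2948.8 kJ/min
Outlet flows (mol/min): A 44.036, B 75.327
Sensible, products 25→132 °C: 1851.4 kJ/min
Q = ΔH = -2668 kJ/min = -44.466 kW
Heat removed = 160080 kJ/h

Q_out = 160000 kJ/h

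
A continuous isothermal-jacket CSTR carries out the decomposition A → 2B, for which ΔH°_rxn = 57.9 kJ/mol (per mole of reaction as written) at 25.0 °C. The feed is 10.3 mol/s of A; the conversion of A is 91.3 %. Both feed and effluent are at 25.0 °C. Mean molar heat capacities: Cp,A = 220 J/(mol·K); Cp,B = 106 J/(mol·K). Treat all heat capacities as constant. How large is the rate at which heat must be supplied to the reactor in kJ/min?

Q_in = 32700 kJ/min

Extent of reaction ξ = 0.913 × 10.3 = 9.4039 mol/s
Reaction term: ξ·ΔH°_rxn = 9.4039 × 57.9 = 544.49 kJ/s
Q = ΔH = 544.49 kJ/s = 544.49 kW
Heat supplied = 32669 kJ/min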